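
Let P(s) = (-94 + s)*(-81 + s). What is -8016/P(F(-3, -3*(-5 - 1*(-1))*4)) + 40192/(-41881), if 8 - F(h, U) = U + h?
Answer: -478503016/323698249 ≈ -1.4782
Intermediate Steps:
F(h, U) = 8 - U - h (F(h, U) = 8 - (U + h) = 8 + (-U - h) = 8 - U - h)
-8016/P(F(-3, -3*(-5 - 1*(-1))*4)) + 40192/(-41881) = -8016/(7614 + (8 - (-3*(-5 - 1*(-1)))*4 - 1*(-3))² - 175*(8 - (-3*(-5 - 1*(-1)))*4 - 1*(-3))) + 40192/(-41881) = -8016/(7614 + (8 - (-3*(-5 + 1))*4 + 3)² - 175*(8 - (-3*(-5 + 1))*4 + 3)) + 40192*(-1/41881) = -8016/(7614 + (8 - (-3*(-4))*4 + 3)² - 175*(8 - (-3*(-4))*4 + 3)) - 40192/41881 = -8016/(7614 + (8 - 12*4 + 3)² - 175*(8 - 12*4 + 3)) - 40192/41881 = -8016/(7614 + (8 - 1*48 + 3)² - 175*(8 - 1*48 + 3)) - 40192/41881 = -8016/(7614 + (8 - 48 + 3)² - 175*(8 - 48 + 3)) - 40192/41881 = -8016/(7614 + (-37)² - 175*(-37)) - 40192/41881 = -8016/(7614 + 1369 + 6475) - 40192/41881 = -8016/15458 - 40192/41881 = -8016*1/15458 - 40192/41881 = -4008/7729 - 40192/41881 = -478503016/323698249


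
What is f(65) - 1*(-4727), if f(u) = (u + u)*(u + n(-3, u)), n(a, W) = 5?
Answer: 13827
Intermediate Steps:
f(u) = 2*u*(5 + u) (f(u) = (u + u)*(u + 5) = (2*u)*(5 + u) = 2*u*(5 + u))
f(65) - 1*(-4727) = 2*65*(5 + 65) - 1*(-4727) = 2*65*70 + 4727 = 9100 + 4727 = 13827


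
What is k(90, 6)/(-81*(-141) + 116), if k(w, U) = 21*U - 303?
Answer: -177/11537 ≈ -0.015342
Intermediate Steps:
k(w, U) = -303 + 21*U
k(90, 6)/(-81*(-141) + 116) = (-303 + 21*6)/(-81*(-141) + 116) = (-303 + 126)/(11421 + 116) = -177/11537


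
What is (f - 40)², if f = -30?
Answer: 4900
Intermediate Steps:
(f - 40)² = (-30 - 40)² = (-70)² = 4900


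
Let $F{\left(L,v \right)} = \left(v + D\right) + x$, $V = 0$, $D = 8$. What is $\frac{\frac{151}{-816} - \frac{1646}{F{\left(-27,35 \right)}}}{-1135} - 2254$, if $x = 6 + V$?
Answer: $- \frac{20457863365}{9076368} \approx -2254.0$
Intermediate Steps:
$x = 6$ ($x = 6 + 0 = 6$)
$F{\left(L,v \right)} = 14 + v$ ($F{\left(L,v \right)} = \left(v + 8\right) + 6 = \left(8 + v\right) + 6 = 14 + v$)
$\frac{\frac{151}{-816} - \frac{1646}{F{\left(-27,35 \right)}}}{-1135} - 2254 = \frac{\frac{151}{-816} - \frac{1646}{14 + 35}}{-1135} - 2254 = \left(151 \left(- \frac{1}{816}\right) - \frac{1646}{49}\right) \left(- \frac{1}{1135}\right) - 2254 = \left(- \frac{151}{816} - \frac{1646}{49}\right) \left(- \frac{1}{1135}\right) - 2254 = \left(- \frac{1350535}{39984}\right) \left(- \frac{1}{1135}\right) - 2254 = \frac{270107}{9076368} - 2254 = - \frac{20457863365}{9076368}$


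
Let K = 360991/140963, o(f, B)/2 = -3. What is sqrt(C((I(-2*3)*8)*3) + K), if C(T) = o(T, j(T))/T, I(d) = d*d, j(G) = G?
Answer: sqrt(7307767336583)/1691556 ≈ 1.5981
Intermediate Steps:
I(d) = d**2
o(f, B) = -6 (o(f, B) = 2*(-3) = -6)
C(T) = -6/T
K = 360991/140963 (K = 360991*(1/140963) = 360991/140963 ≈ 2.5609)
sqrt(C((I(-2*3)*8)*3) + K) = sqrt(-6/(((-2*3)**2*8)*3) + 360991/140963) = sqrt(-6/(((-6)**2*8)*3) + 360991/140963) = sqrt(-6/((36*8)*3) + 360991/140963) = sqrt(-6/(288*3) + 360991/140963) = sqrt(-6/864 + 360991/140963) = sqrt(-6*1/864 + 360991/140963) = sqrt(-1/144 + 360991/140963) = sqrt(51841741/20298672) = sqrt(7307767336583)/1691556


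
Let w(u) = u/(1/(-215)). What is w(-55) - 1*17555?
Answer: -5730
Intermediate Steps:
w(u) = -215*u (w(u) = u/(-1/215) = u*(-215) = -215*u)
w(-55) - 1*17555 = -215*(-55) - 1*17555 = 11825 - 17555 = -5730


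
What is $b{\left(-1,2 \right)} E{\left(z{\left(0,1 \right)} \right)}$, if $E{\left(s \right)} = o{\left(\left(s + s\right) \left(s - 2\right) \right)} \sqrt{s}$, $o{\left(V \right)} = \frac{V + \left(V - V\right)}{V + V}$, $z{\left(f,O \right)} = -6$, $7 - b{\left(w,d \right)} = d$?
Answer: $\frac{5 i \sqrt{6}}{2} \approx 6.1237 i$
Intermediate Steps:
$b{\left(w,d \right)} = 7 - d$
$o{\left(V \right)} = \frac{1}{2}$ ($o{\left(V \right)} = \frac{V + 0}{2 V} = V \frac{1}{2 V} = \frac{1}{2}$)
$E{\left(s \right)} = \frac{\sqrt{s}}{2}$
$b{\left(-1,2 \right)} E{\left(z{\left(0,1 \right)} \right)} = \left(7 - 2\right) \frac{\sqrt{-6}}{2} = \left(7 - 2\right) \frac{i \sqrt{6}}{2} = 5 \frac{i \sqrt{6}}{2} = \frac{5 i \sqrt{6}}{2}$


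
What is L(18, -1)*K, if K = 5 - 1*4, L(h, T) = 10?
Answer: 10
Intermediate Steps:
K = 1 (K = 5 - 4 = 1)
L(18, -1)*K = 10*1 = 10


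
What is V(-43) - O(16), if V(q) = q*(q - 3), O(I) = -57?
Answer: 2035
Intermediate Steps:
V(q) = q*(-3 + q)
V(-43) - O(16) = -43*(-3 - 43) - 1*(-57) = -43*(-46) + 57 = 1978 + 57 = 2035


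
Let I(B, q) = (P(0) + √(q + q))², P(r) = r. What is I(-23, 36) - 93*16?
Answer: -1416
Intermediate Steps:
I(B, q) = 2*q (I(B, q) = (0 + √(q + q))² = (0 + √(2*q))² = (0 + √2*√q)² = (√2*√q)² = 2*q)
I(-23, 36) - 93*16 = 2*36 - 93*16 = 72 - 1*1488 = 72 - 1488 = -1416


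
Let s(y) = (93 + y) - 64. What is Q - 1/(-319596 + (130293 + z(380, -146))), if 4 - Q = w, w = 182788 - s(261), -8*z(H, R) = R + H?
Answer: -138207998522/757329 ≈ -1.8249e+5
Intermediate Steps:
z(H, R) = -H/8 - R/8 (z(H, R) = -(R + H)/8 = -(H + R)/8 = -H/8 - R/8)
s(y) = 29 + y
w = 182498 (w = 182788 - (29 + 261) = 182788 - 1*290 = 182788 - 290 = 182498)
Q = -182494 (Q = 4 - 1*182498 = 4 - 182498 = -182494)
Q - 1/(-319596 + (130293 + z(380, -146))) = -182494 - 1/(-319596 + (130293 + (-⅛*380 - ⅛*(-146)))) = -182494 - 1/(-319596 + (130293 + (-95/2 + 73/4))) = -182494 - 1/(-319596 + (130293 - 117/4)) = -182494 - 1/(-319596 + 521055/4) = -182494 - 1/(-757329/4) = -182494 - 1*(-4/757329) = -182494 + 4/757329 = -138207998522/757329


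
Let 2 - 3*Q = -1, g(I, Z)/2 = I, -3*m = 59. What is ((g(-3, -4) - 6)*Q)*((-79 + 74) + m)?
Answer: 296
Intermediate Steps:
m = -59/3 (m = -⅓*59 = -59/3 ≈ -19.667)
g(I, Z) = 2*I
Q = 1 (Q = ⅔ - ⅓*(-1) = ⅔ + ⅓ = 1)
((g(-3, -4) - 6)*Q)*((-79 + 74) + m) = ((2*(-3) - 6)*1)*((-79 + 74) - 59/3) = ((-6 - 6)*1)*(-5 - 59/3) = -12*1*(-74/3) = -12*(-74/3) = 296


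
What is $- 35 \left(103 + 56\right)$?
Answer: $-5565$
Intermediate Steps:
$- 35 \left(103 + 56\right) = \left(-35\right) 159 = -5565$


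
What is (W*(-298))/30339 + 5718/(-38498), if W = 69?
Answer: -160845713/194665137 ≈ -0.82627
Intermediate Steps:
(W*(-298))/30339 + 5718/(-38498) = (69*(-298))/30339 + 5718/(-38498) = -20562*1/30339 + 5718*(-1/38498) = -6854/10113 - 2859/19249 = -160845713/194665137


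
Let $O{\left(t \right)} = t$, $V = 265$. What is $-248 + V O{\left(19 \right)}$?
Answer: $4787$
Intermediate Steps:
$-248 + V O{\left(19 \right)} = -248 + 265 \cdot 19 = -248 + 5035 = 4787$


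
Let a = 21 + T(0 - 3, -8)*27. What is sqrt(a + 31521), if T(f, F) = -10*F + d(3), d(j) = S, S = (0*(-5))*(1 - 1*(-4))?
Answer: sqrt(33702) ≈ 183.58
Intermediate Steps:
S = 0 (S = 0*(1 + 4) = 0*5 = 0)
d(j) = 0
T(f, F) = -10*F (T(f, F) = -10*F + 0 = -10*F)
a = 2181 (a = 21 - 10*(-8)*27 = 21 + 80*27 = 21 + 2160 = 2181)
sqrt(a + 31521) = sqrt(2181 + 31521) = sqrt(33702)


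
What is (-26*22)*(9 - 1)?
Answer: -4576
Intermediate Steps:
(-26*22)*(9 - 1) = -572*8 = -4576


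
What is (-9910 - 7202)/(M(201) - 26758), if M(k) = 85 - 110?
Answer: 17112/26783 ≈ 0.63891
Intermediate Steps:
M(k) = -25
(-9910 - 7202)/(M(201) - 26758) = (-9910 - 7202)/(-25 - 26758) = -17112/(-26783) = -17112*(-1/26783) = 17112/26783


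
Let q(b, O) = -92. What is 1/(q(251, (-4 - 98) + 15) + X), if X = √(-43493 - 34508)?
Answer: -92/86465 - I*√78001/86465 ≈ -0.001064 - 0.0032301*I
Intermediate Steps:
X = I*√78001 (X = √(-78001) = I*√78001 ≈ 279.29*I)
1/(q(251, (-4 - 98) + 15) + X) = 1/(-92 + I*√78001)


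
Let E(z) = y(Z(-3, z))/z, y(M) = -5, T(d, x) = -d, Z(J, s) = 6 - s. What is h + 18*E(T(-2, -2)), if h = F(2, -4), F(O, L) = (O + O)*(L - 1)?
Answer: -65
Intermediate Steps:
E(z) = -5/z
F(O, L) = 2*O*(-1 + L) (F(O, L) = (2*O)*(-1 + L) = 2*O*(-1 + L))
h = -20 (h = 2*2*(-1 - 4) = 2*2*(-5) = -20)
h + 18*E(T(-2, -2)) = -20 + 18*(-5/((-1*(-2)))) = -20 + 18*(-5/2) = -20 - 45 = -65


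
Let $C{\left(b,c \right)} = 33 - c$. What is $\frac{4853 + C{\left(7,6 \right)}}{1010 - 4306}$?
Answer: $- \frac{305}{206} \approx -1.4806$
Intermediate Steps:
$\frac{4853 + C{\left(7,6 \right)}}{1010 - 4306} = \frac{4853 + \left(33 - 6\right)}{1010 - 4306} = \frac{4853 + \left(33 - 6\right)}{-3296} = \left(4853 + 27\right) \left(- \frac{1}{3296}\right) = 4880 \left(- \frac{1}{3296}\right) = - \frac{305}{206}$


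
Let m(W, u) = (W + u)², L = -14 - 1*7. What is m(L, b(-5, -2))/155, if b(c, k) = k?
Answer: 529/155 ≈ 3.4129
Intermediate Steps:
L = -21 (L = -14 - 7 = -21)
m(L, b(-5, -2))/155 = (-21 - 2)²/155 = (-23)²*(1/155) = 529*(1/155) = 529/155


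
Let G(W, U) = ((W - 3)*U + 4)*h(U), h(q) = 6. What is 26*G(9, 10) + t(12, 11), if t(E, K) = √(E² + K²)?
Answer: 9984 + √265 ≈ 10000.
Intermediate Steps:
G(W, U) = 24 + 6*U*(-3 + W) (G(W, U) = ((W - 3)*U + 4)*6 = ((-3 + W)*U + 4)*6 = (U*(-3 + W) + 4)*6 = (4 + U*(-3 + W))*6 = 24 + 6*U*(-3 + W))
26*G(9, 10) + t(12, 11) = 26*(24 - 18*10 + 6*10*9) + √(12² + 11²) = 26*(24 - 180 + 540) + √(144 + 121) = 26*384 + √265 = 9984 + √265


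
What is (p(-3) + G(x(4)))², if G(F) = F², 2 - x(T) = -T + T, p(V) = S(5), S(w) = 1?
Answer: 25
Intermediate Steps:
p(V) = 1
x(T) = 2 (x(T) = 2 - (-T + T) = 2 - 1*0 = 2 + 0 = 2)
(p(-3) + G(x(4)))² = (1 + 2²)² = (1 + 4)² = 5² = 25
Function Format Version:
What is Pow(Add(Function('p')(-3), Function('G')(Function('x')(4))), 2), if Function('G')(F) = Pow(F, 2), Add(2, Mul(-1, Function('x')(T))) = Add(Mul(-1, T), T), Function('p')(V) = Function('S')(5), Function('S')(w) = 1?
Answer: 25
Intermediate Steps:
Function('p')(V) = 1
Function('x')(T) = 2 (Function('x')(T) = Add(2, Mul(-1, Add(Mul(-1, T), T))) = Add(2, Mul(-1, 0)) = Add(2, 0) = 2)
Pow(Add(Function('p')(-3), Function('G')(Function('x')(4))), 2) = Pow(Add(1, Pow(2, 2)), 2) = Pow(Add(1, 4), 2) = Pow(5, 2) = 25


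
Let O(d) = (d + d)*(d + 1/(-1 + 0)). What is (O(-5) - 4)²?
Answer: 3136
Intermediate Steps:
O(d) = 2*d*(-1 + d) (O(d) = (2*d)*(d + 1/(-1)) = (2*d)*(d - 1) = (2*d)*(-1 + d) = 2*d*(-1 + d))
(O(-5) - 4)² = (2*(-5)*(-1 - 5) - 4)² = (2*(-5)*(-6) - 4)² = (60 - 4)² = 56² = 3136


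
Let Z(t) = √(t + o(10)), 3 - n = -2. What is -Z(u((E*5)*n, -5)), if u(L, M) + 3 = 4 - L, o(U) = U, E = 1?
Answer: -I*√14 ≈ -3.7417*I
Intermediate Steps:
n = 5 (n = 3 - 1*(-2) = 3 + 2 = 5)
u(L, M) = 1 - L (u(L, M) = -3 + (4 - L) = 1 - L)
Z(t) = √(10 + t) (Z(t) = √(t + 10) = √(10 + t))
-Z(u((E*5)*n, -5)) = -√(10 + (1 - 1*5*5)) = -√(10 + (1 - 5*5)) = -√(10 + (1 - 1*25)) = -√(10 + (1 - 25)) = -√(10 - 24) = -√(-14) = -I*√14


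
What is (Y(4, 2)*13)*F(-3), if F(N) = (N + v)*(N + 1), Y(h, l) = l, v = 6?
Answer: -156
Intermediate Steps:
F(N) = (1 + N)*(6 + N) (F(N) = (N + 6)*(N + 1) = (6 + N)*(1 + N) = (1 + N)*(6 + N))
(Y(4, 2)*13)*F(-3) = (2*13)*(6 + (-3)**2 + 7*(-3)) = 26*(6 + 9 - 21) = 26*(-6) = -156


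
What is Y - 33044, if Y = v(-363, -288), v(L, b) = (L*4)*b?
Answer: 385132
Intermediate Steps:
v(L, b) = 4*L*b (v(L, b) = (4*L)*b = 4*L*b)
Y = 418176 (Y = 4*(-363)*(-288) = 418176)
Y - 33044 = 418176 - 33044 = 385132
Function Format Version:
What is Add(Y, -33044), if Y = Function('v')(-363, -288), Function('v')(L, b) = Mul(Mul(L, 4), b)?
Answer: 385132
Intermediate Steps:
Function('v')(L, b) = Mul(4, L, b) (Function('v')(L, b) = Mul(Mul(4, L), b) = Mul(4, L, b))
Y = 418176 (Y = Mul(4, -363, -288) = 418176)
Add(Y, -33044) = Add(418176, -33044) = 385132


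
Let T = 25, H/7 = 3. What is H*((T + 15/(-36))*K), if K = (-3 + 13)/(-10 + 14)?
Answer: 10325/8 ≈ 1290.6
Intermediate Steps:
H = 21 (H = 7*3 = 21)
K = 5/2 (K = 10/4 = 10*(1/4) = 5/2 ≈ 2.5000)
H*((T + 15/(-36))*K) = 21*((25 + 15/(-36))*(5/2)) = 21*((25 + 15*(-1/36))*(5/2)) = 21*((25 - 5/12)*(5/2)) = 21*((295/12)*(5/2)) = 21*(1475/24) = 10325/8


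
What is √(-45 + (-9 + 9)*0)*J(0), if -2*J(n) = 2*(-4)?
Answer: 12*I*√5 ≈ 26.833*I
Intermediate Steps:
J(n) = 4 (J(n) = -(-4) = -½*(-8) = 4)
√(-45 + (-9 + 9)*0)*J(0) = √(-45 + (-9 + 9)*0)*4 = √(-45 + 0*0)*4 = √(-45 + 0)*4 = √(-45)*4 = (3*I*√5)*4 = 12*I*√5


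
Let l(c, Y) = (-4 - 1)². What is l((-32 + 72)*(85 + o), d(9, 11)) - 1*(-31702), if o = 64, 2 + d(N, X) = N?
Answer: 31727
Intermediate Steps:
d(N, X) = -2 + N
l(c, Y) = 25 (l(c, Y) = (-5)² = 25)
l((-32 + 72)*(85 + o), d(9, 11)) - 1*(-31702) = 25 - 1*(-31702) = 25 + 31702 = 31727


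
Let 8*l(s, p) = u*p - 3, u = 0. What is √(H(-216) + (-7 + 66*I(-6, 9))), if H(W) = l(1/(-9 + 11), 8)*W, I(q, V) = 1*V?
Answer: 2*√167 ≈ 25.846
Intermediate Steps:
I(q, V) = V
l(s, p) = -3/8 (l(s, p) = (0*p - 3)/8 = (0 - 3)/8 = (⅛)*(-3) = -3/8)
H(W) = -3*W/8
√(H(-216) + (-7 + 66*I(-6, 9))) = √(-3/8*(-216) + (-7 + 66*9)) = √(81 + (-7 + 594)) = √(81 + 587) = √668 = 2*√167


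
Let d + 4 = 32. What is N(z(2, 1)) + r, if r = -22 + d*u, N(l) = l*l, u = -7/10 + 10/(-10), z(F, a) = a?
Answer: -343/5 ≈ -68.600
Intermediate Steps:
d = 28 (d = -4 + 32 = 28)
u = -17/10 (u = -7*⅒ + 10*(-⅒) = -7/10 - 1 = -17/10 ≈ -1.7000)
N(l) = l²
r = -348/5 (r = -22 + 28*(-17/10) = -22 - 238/5 = -348/5 ≈ -69.600)
N(z(2, 1)) + r = 1² - 348/5 = 1 - 348/5 = -343/5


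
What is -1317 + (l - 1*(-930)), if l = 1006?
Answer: 619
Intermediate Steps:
-1317 + (l - 1*(-930)) = -1317 + (1006 - 1*(-930)) = -1317 + (1006 + 930) = -1317 + 1936 = 619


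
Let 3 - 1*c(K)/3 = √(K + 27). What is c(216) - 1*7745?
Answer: -7736 - 27*√3 ≈ -7782.8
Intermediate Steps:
c(K) = 9 - 3*√(27 + K) (c(K) = 9 - 3*√(K + 27) = 9 - 3*√(27 + K))
c(216) - 1*7745 = (9 - 3*√(27 + 216)) - 1*7745 = (9 - 27*√3) - 7745 = -7736 - 27*√3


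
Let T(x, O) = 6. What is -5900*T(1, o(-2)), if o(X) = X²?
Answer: -35400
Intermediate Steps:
-5900*T(1, o(-2)) = -5900*6 = -35400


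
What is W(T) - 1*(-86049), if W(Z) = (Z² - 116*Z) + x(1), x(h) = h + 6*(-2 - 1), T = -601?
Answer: 516949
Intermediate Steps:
x(h) = -18 + h (x(h) = h + 6*(-3) = h - 18 = -18 + h)
W(Z) = -17 + Z² - 116*Z (W(Z) = (Z² - 116*Z) + (-18 + 1) = (Z² - 116*Z) - 17 = -17 + Z² - 116*Z)
W(T) - 1*(-86049) = (-17 + (-601)² - 116*(-601)) - 1*(-86049) = (-17 + 361201 + 69716) + 86049 = 430900 + 86049 = 516949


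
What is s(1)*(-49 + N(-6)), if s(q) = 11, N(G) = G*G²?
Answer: -2915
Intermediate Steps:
N(G) = G³
s(1)*(-49 + N(-6)) = 11*(-49 + (-6)³) = 11*(-49 - 216) = 11*(-265) = -2915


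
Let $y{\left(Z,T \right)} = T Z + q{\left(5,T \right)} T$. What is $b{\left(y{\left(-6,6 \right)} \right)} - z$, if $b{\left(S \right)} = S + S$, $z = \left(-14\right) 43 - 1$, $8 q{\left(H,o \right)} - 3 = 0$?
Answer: $\frac{1071}{2} \approx 535.5$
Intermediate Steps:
$q{\left(H,o \right)} = \frac{3}{8}$ ($q{\left(H,o \right)} = \frac{3}{8} + \frac{1}{8} \cdot 0 = \frac{3}{8} + 0 = \frac{3}{8}$)
$z = -603$ ($z = -602 - 1 = -603$)
$y{\left(Z,T \right)} = \frac{3 T}{8} + T Z$ ($y{\left(Z,T \right)} = T Z + \frac{3 T}{8} = \frac{3 T}{8} + T Z$)
$b{\left(S \right)} = 2 S$
$b{\left(y{\left(-6,6 \right)} \right)} - z = 2 \cdot \frac{1}{8} \cdot 6 \left(3 + 8 \left(-6\right)\right) - -603 = 2 \cdot \frac{1}{8} \cdot 6 \left(3 - 48\right) + 603 = 2 \cdot \frac{1}{8} \cdot 6 \left(-45\right) + 603 = 2 \left(- \frac{135}{4}\right) + 603 = - \frac{135}{2} + 603 = \frac{1071}{2}$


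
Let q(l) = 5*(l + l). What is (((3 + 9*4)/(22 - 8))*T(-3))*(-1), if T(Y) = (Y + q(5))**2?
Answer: -86151/14 ≈ -6153.6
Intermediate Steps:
q(l) = 10*l (q(l) = 5*(2*l) = 10*l)
T(Y) = (50 + Y)**2 (T(Y) = (Y + 10*5)**2 = (Y + 50)**2 = (50 + Y)**2)
(((3 + 9*4)/(22 - 8))*T(-3))*(-1) = (((3 + 9*4)/(22 - 8))*(50 - 3)**2)*(-1) = (((3 + 36)/14)*47**2)*(-1) = ((39*(1/14))*2209)*(-1) = ((39/14)*2209)*(-1) = (86151/14)*(-1) = -86151/14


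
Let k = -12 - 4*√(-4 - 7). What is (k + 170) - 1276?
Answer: -1118 - 4*I*√11 ≈ -1118.0 - 13.266*I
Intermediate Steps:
k = -12 - 4*I*√11 ≈ -12.0 - 13.266*I
(k + 170) - 1276 = ((-12 - 4*I*√11) + 170) - 1276 = (158 - 4*I*√11) - 1276 = -1118 - 4*I*√11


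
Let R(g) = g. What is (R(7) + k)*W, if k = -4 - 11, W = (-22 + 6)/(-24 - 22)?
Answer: -64/23 ≈ -2.7826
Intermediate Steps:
W = 8/23 (W = -16/(-46) = -16*(-1/46) = 8/23 ≈ 0.34783)
k = -15
(R(7) + k)*W = (7 - 15)*(8/23) = -8*8/23 = -64/23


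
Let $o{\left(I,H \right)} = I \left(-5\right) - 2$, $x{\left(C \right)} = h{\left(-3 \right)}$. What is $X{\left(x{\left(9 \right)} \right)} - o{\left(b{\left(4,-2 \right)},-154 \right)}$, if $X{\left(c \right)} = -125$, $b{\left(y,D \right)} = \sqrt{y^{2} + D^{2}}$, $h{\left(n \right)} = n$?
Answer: $-123 + 10 \sqrt{5} \approx -100.64$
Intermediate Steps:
$x{\left(C \right)} = -3$
$b{\left(y,D \right)} = \sqrt{D^{2} + y^{2}}$
$o{\left(I,H \right)} = -2 - 5 I$ ($o{\left(I,H \right)} = - 5 I - 2 = -2 - 5 I$)
$X{\left(x{\left(9 \right)} \right)} - o{\left(b{\left(4,-2 \right)},-154 \right)} = -125 - \left(-2 - 5 \sqrt{\left(-2\right)^{2} + 4^{2}}\right) = -125 - \left(-2 - 5 \sqrt{4 + 16}\right) = -125 - \left(-2 - 5 \sqrt{20}\right) = -125 - \left(-2 - 5 \cdot 2 \sqrt{5}\right) = -125 - \left(-2 - 10 \sqrt{5}\right) = -125 + \left(2 + 10 \sqrt{5}\right) = -123 + 10 \sqrt{5}$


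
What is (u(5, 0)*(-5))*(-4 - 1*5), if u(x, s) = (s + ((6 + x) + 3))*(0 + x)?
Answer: 3150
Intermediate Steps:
u(x, s) = x*(9 + s + x) (u(x, s) = (s + (9 + x))*x = (9 + s + x)*x = x*(9 + s + x))
(u(5, 0)*(-5))*(-4 - 1*5) = ((5*(9 + 0 + 5))*(-5))*(-4 - 1*5) = ((5*14)*(-5))*(-4 - 5) = (70*(-5))*(-9) = -350*(-9) = 3150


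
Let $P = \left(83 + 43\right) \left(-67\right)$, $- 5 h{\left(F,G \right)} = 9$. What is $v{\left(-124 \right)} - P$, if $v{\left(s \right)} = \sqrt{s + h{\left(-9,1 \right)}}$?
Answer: $8442 + \frac{i \sqrt{3145}}{5} \approx 8442.0 + 11.216 i$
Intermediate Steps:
$h{\left(F,G \right)} = - \frac{9}{5}$ ($h{\left(F,G \right)} = \left(- \frac{1}{5}\right) 9 = - \frac{9}{5}$)
$P = -8442$ ($P = 126 \left(-67\right) = -8442$)
$v{\left(s \right)} = \sqrt{- \frac{9}{5} + s}$ ($v{\left(s \right)} = \sqrt{s - \frac{9}{5}} = \sqrt{- \frac{9}{5} + s}$)
$v{\left(-124 \right)} - P = \frac{\sqrt{-45 + 25 \left(-124\right)}}{5} - -8442 = \frac{\sqrt{-45 - 3100}}{5} + 8442 = \frac{\sqrt{-3145}}{5} + 8442 = \frac{i \sqrt{3145}}{5} + 8442 = 8442 + \frac{i \sqrt{3145}}{5}$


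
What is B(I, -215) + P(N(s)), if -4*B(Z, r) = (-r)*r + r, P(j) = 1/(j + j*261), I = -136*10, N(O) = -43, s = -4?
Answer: 130798259/11266 ≈ 11610.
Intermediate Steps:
I = -1360
P(j) = 1/(262*j) (P(j) = 1/(j + 261*j) = 1/(262*j))
B(Z, r) = -r/4 + r²/4 (B(Z, r) = -((-r)*r + r)/4 = -(-r² + r)/4 = -(r - r²)/4 = -r/4 + r²/4)
B(I, -215) + P(N(s)) = (¼)*(-215)*(-1 - 215) + (1/262)/(-43) = (¼)*(-215)*(-216) + (1/262)*(-1/43) = 11610 - 1/11266 = 130798259/11266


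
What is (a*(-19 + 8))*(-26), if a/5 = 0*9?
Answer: 0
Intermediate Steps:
a = 0 (a = 5*(0*9) = 5*0 = 0)
(a*(-19 + 8))*(-26) = (0*(-19 + 8))*(-26) = (0*(-11))*(-26) = 0*(-26) = 0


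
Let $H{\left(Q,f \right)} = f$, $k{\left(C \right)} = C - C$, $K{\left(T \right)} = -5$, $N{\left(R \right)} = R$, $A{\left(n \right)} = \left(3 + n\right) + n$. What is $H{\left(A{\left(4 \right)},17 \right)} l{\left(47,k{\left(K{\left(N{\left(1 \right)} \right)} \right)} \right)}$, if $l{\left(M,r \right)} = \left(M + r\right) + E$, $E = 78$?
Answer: $2125$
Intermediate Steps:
$A{\left(n \right)} = 3 + 2 n$
$k{\left(C \right)} = 0$
$l{\left(M,r \right)} = 78 + M + r$ ($l{\left(M,r \right)} = \left(M + r\right) + 78 = 78 + M + r$)
$H{\left(A{\left(4 \right)},17 \right)} l{\left(47,k{\left(K{\left(N{\left(1 \right)} \right)} \right)} \right)} = 17 \left(78 + 47 + 0\right) = 17 \cdot 125 = 2125$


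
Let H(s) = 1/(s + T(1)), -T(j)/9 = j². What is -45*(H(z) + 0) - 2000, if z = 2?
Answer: -13955/7 ≈ -1993.6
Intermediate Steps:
T(j) = -9*j²
H(s) = 1/(-9 + s) (H(s) = 1/(s - 9*1²) = 1/(s - 9*1) = 1/(s - 9) = 1/(-9 + s))
-45*(H(z) + 0) - 2000 = -45*(1/(-9 + 2) + 0) - 2000 = -45*(1/(-7) + 0) - 2000 = -45*(-⅐ + 0) - 2000 = -45*(-1)/7 - 2000 = -15*(-3/7) - 2000 = 45/7 - 2000 = -13955/7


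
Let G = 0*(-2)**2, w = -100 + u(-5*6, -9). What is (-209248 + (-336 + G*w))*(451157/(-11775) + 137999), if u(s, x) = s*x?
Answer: -340466497659712/11775 ≈ -2.8914e+10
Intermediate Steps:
w = 170 (w = -100 - 5*6*(-9) = -100 - 30*(-9) = -100 + 270 = 170)
G = 0 (G = 0*4 = 0)
(-209248 + (-336 + G*w))*(451157/(-11775) + 137999) = (-209248 + (-336 + 0*170))*(451157/(-11775) + 137999) = (-209248 + (-336 + 0))*(451157*(-1/11775) + 137999) = (-209248 - 336)*(-451157/11775 + 137999) = -209584*1624487068/11775 = -340466497659712/11775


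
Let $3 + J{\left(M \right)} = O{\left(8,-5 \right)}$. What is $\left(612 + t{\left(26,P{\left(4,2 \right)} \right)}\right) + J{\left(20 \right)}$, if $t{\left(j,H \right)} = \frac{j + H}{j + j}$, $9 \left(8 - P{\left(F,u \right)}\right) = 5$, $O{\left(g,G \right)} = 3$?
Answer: $\frac{286717}{468} \approx 612.64$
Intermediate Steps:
$P{\left(F,u \right)} = \frac{67}{9}$ ($P{\left(F,u \right)} = 8 - \frac{5}{9} = \frac{67}{9}$)
$J{\left(M \right)} = 0$ ($J{\left(M \right)} = -3 + 3 = 0$)
$t{\left(j,H \right)} = \frac{H + j}{2 j}$
$\left(612 + t{\left(26,P{\left(4,2 \right)} \right)}\right) + J{\left(20 \right)} = \left(612 + \frac{\frac{67}{9} + 26}{2 \cdot 26}\right) + 0 = \left(612 + \frac{1}{2} \cdot \frac{1}{26} \cdot \frac{301}{9}\right) + 0 = \left(612 + \frac{301}{468}\right) + 0 = \frac{286717}{468} + 0 = \frac{286717}{468}$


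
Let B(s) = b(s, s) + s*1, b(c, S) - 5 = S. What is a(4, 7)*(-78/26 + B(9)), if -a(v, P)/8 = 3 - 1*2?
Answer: -160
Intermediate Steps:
b(c, S) = 5 + S
a(v, P) = -8 (a(v, P) = -8*(3 - 1*2) = -8*(3 - 2) = -8*1 = -8)
B(s) = 5 + 2*s (B(s) = (5 + s) + s*1 = (5 + s) + s = 5 + 2*s)
a(4, 7)*(-78/26 + B(9)) = -8*(-78/26 + (5 + 2*9)) = -8*(-78*1/26 + (5 + 18)) = -8*(-3 + 23) = -8*20 = -160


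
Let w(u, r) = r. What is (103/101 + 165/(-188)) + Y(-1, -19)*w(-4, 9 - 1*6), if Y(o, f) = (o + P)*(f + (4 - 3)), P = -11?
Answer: 12306923/18988 ≈ 648.14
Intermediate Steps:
Y(o, f) = (1 + f)*(-11 + o) (Y(o, f) = (o - 11)*(f + (4 - 3)) = (-11 + o)*(f + 1) = (-11 + o)*(1 + f) = (1 + f)*(-11 + o))
(103/101 + 165/(-188)) + Y(-1, -19)*w(-4, 9 - 1*6) = (103/101 + 165/(-188)) + (-11 - 1 - 11*(-19) - 19*(-1))*(9 - 1*6) = (103*(1/101) + 165*(-1/188)) + (-11 - 1 + 209 + 19)*(9 - 6) = (103/101 - 165/188) + 216*3 = 2699/18988 + 648 = 12306923/18988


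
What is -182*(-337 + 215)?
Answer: 22204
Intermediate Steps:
-182*(-337 + 215) = -182*(-122) = 22204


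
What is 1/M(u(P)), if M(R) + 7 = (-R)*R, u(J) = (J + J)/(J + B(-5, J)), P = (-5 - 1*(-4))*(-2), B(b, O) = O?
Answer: -⅛ ≈ -0.12500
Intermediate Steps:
P = 2 (P = (-5 + 4)*(-2) = -1*(-2) = 2)
u(J) = 1 (u(J) = (J + J)/(J + J) = (2*J)/((2*J)) = (2*J)*(1/(2*J)) = 1)
M(R) = -7 - R² (M(R) = -7 + (-R)*R = -7 - R²)
1/M(u(P)) = 1/(-7 - 1*1²) = 1/(-7 - 1*1) = 1/(-7 - 1) = 1/(-8) = -⅛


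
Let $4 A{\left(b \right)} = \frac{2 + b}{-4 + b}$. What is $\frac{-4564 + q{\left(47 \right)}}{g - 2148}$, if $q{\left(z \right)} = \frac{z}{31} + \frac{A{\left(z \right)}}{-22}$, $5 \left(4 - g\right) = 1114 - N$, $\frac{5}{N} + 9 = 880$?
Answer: $\frac{776930732695}{403033435112} \approx 1.9277$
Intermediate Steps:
$N = \frac{5}{871}$ ($N = \frac{5}{-9 + 880} = \frac{5}{871} \approx 0.0057405$)
$A{\left(b \right)} = \frac{2 + b}{4 \left(-4 + b\right)}$ ($A{\left(b \right)} = \frac{\left(2 + b\right) \frac{1}{-4 + b}}{4} = \frac{\frac{1}{-4 + b} \left(2 + b\right)}{4} = \frac{2 + b}{4 \left(-4 + b\right)}$)
$g = - \frac{952869}{4355}$ ($g = 4 - \frac{1114 - \frac{5}{871}}{5} = 4 - \frac{970289}{4355} = - \frac{952869}{4355} \approx -218.8$)
$q{\left(z \right)} = \frac{z}{31} - \frac{2 + z}{88 \left(-4 + z\right)}$ ($q{\left(z \right)} = \frac{z}{31} + \frac{\frac{1}{4} \frac{1}{-4 + z} \left(2 + z\right)}{-22} = z \frac{1}{31} + \frac{2 + z}{4 \left(-4 + z\right)} \left(- \frac{1}{22}\right) = \frac{z}{31} - \frac{2 + z}{88 \left(-4 + z\right)}$)
$\frac{-4564 + q{\left(47 \right)}}{g - 2148} = \frac{-4564 + \frac{-62 - 18001 + 88 \cdot 47^{2}}{2728 \left(-4 + 47\right)}}{- \frac{952869}{4355} - 2148} = \frac{-4564 + \frac{-62 - 18001 + 88 \cdot 2209}{2728 \cdot 43}}{- \frac{10307409}{4355}} = \left(-4564 + \frac{1}{2728} \cdot \frac{1}{43} \left(-62 - 18001 + 194392\right)\right) \left(- \frac{4355}{10307409}\right) = \left(-4564 + \frac{1}{2728} \cdot \frac{1}{43} \cdot 176329\right) \left(- \frac{4355}{10307409}\right) = \left(-4564 + \frac{176329}{117304}\right) \left(- \frac{4355}{10307409}\right) = \left(- \frac{535199127}{117304}\right) \left(- \frac{4355}{10307409}\right) = \frac{776930732695}{403033435112}$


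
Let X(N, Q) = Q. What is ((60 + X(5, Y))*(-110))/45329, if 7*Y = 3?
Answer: -46530/317303 ≈ -0.14664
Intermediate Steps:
Y = 3/7 (Y = (⅐)*3 = 3/7 ≈ 0.42857)
((60 + X(5, Y))*(-110))/45329 = ((60 + 3/7)*(-110))/45329 = ((423/7)*(-110))*(1/45329) = -46530/7*1/45329 = -46530/317303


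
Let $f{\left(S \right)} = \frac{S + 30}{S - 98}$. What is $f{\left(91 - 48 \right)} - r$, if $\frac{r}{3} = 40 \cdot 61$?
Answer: $- \frac{402673}{55} \approx -7321.3$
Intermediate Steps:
$f{\left(S \right)} = \frac{30 + S}{-98 + S}$
$r = 7320$ ($r = 3 \cdot 40 \cdot 61 = 3 \cdot 2440 = 7320$)
$f{\left(91 - 48 \right)} - r = \frac{30 + \left(91 - 48\right)}{-98 + \left(91 - 48\right)} - 7320 = \frac{30 + 43}{-98 + 43} - 7320 = \frac{1}{-55} \cdot 73 - 7320 = \left(- \frac{1}{55}\right) 73 - 7320 = - \frac{73}{55} - 7320 = - \frac{402673}{55}$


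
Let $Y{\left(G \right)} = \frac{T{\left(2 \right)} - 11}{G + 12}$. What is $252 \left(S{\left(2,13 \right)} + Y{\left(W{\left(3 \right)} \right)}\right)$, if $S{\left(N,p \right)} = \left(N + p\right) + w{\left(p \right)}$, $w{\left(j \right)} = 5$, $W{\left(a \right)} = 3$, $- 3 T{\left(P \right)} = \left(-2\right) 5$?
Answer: $\frac{24556}{5} \approx 4911.2$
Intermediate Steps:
$T{\left(P \right)} = \frac{10}{3}$ ($T{\left(P \right)} = - \frac{\left(-2\right) 5}{3} = \left(- \frac{1}{3}\right) \left(-10\right) = \frac{10}{3}$)
$S{\left(N,p \right)} = 5 + N + p$ ($S{\left(N,p \right)} = \left(N + p\right) + 5 = 5 + N + p$)
$Y{\left(G \right)} = - \frac{23}{3 \left(12 + G\right)}$ ($Y{\left(G \right)} = \frac{\frac{10}{3} - 11}{G + 12} = - \frac{23}{3 \left(12 + G\right)}$)
$252 \left(S{\left(2,13 \right)} + Y{\left(W{\left(3 \right)} \right)}\right) = 252 \left(\left(5 + 2 + 13\right) - \frac{23}{36 + 3 \cdot 3}\right) = 252 \left(20 - \frac{23}{36 + 9}\right) = 252 \left(20 - \frac{23}{45}\right) = 252 \cdot \frac{877}{45} = \frac{24556}{5}$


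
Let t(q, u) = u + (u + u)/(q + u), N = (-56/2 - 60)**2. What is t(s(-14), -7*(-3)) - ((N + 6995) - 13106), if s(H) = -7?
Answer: -1609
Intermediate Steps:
N = 7744 (N = (-56*1/2 - 60)**2 = (-28 - 60)**2 = (-88)**2 = 7744)
t(q, u) = u + 2*u/(q + u) (t(q, u) = u + (2*u)/(q + u) = u + 2*u/(q + u))
t(s(-14), -7*(-3)) - ((N + 6995) - 13106) = (-7*(-3))*(2 - 7 - 7*(-3))/(-7 - 7*(-3)) - ((7744 + 6995) - 13106) = 21*(2 - 7 + 21)/(-7 + 21) - (14739 - 13106) = 21*16/14 - 1*1633 = 21*(1/14)*16 - 1633 = 24 - 1633 = -1609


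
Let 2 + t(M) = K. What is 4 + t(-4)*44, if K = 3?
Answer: 48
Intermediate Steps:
t(M) = 1 (t(M) = -2 + 3 = 1)
4 + t(-4)*44 = 4 + 1*44 = 4 + 44 = 48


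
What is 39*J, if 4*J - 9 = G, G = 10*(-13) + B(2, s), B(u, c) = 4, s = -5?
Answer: -4563/4 ≈ -1140.8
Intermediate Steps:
G = -126 (G = 10*(-13) + 4 = -130 + 4 = -126)
J = -117/4 (J = 9/4 + (¼)*(-126) = 9/4 - 63/2 = -117/4 ≈ -29.250)
39*J = 39*(-117/4) = -4563/4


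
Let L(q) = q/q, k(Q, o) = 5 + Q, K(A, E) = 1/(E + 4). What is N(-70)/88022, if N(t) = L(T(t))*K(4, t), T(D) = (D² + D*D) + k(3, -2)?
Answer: -1/5809452 ≈ -1.7213e-7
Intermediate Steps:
K(A, E) = 1/(4 + E)
T(D) = 8 + 2*D² (T(D) = (D² + D*D) + (5 + 3) = (D² + D²) + 8 = 2*D² + 8 = 8 + 2*D²)
L(q) = 1
N(t) = 1/(4 + t)
N(-70)/88022 = 1/((4 - 70)*88022) = (1/88022)/(-66) = -1/66*1/88022 = -1/5809452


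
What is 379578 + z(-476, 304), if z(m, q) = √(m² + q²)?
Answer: 379578 + 4*√19937 ≈ 3.8014e+5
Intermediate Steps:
379578 + z(-476, 304) = 379578 + √((-476)² + 304²) = 379578 + √(226576 + 92416) = 379578 + √318992 = 379578 + 4*√19937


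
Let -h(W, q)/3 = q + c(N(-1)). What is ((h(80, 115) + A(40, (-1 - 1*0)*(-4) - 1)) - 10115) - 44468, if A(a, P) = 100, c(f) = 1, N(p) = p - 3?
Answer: -54831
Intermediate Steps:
N(p) = -3 + p
h(W, q) = -3 - 3*q (h(W, q) = -3*(q + 1) = -3*(1 + q) = -3 - 3*q)
((h(80, 115) + A(40, (-1 - 1*0)*(-4) - 1)) - 10115) - 44468 = (((-3 - 3*115) + 100) - 10115) - 44468 = (((-3 - 345) + 100) - 10115) - 44468 = ((-348 + 100) - 10115) - 44468 = (-248 - 10115) - 44468 = -10363 - 44468 = -54831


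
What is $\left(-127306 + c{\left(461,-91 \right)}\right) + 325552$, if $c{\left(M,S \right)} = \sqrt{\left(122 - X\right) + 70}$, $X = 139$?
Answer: $198246 + \sqrt{53} \approx 1.9825 \cdot 10^{5}$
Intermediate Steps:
$c{\left(M,S \right)} = \sqrt{53}$ ($c{\left(M,S \right)} = \sqrt{\left(122 - 139\right) + 70} = \sqrt{-17 + 70} = \sqrt{53}$)
$\left(-127306 + c{\left(461,-91 \right)}\right) + 325552 = \left(-127306 + \sqrt{53}\right) + 325552 = 198246 + \sqrt{53}$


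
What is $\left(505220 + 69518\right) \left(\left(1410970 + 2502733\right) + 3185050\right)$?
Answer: $4079923101714$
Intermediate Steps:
$\left(505220 + 69518\right) \left(\left(1410970 + 2502733\right) + 3185050\right) = 574738 \left(3913703 + 3185050\right) = 574738 \cdot 7098753 = 4079923101714$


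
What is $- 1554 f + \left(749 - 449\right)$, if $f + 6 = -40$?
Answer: $71784$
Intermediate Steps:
$f = -46$ ($f = -6 - 40 = -46$)
$- 1554 f + \left(749 - 449\right) = \left(-1554\right) \left(-46\right) + \left(749 - 449\right) = 71484 + 300 = 71784$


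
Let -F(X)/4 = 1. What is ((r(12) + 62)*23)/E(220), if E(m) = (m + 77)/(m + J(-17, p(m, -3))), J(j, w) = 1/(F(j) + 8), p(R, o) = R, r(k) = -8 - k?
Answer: 141841/198 ≈ 716.37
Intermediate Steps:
F(X) = -4 (F(X) = -4*1 = -4)
J(j, w) = 1/4 (J(j, w) = 1/(-4 + 8) = 1/4)
E(m) = (77 + m)/(1/4 + m) (E(m) = (m + 77)/(m + 1/4) = (77 + m)/(1/4 + m))
((r(12) + 62)*23)/E(220) = (((-8 - 1*12) + 62)*23)/((4*(77 + 220)/(1 + 4*220))) = (((-8 - 12) + 62)*23)/((4*297/(1 + 880))) = ((-20 + 62)*23)/((4*297/881)) = (42*23)/((4*(1/881)*297)) = 966/(1188/881) = 966*(881/1188) = 141841/198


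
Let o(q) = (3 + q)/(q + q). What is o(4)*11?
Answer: 77/8 ≈ 9.6250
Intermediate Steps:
o(q) = (3 + q)/(2*q) (o(q) = (3 + q)/((2*q)) = (3 + q)*(1/(2*q)) = (3 + q)/(2*q))
o(4)*11 = ((½)*(3 + 4)/4)*11 = ((½)*(¼)*7)*11 = (7/8)*11 = 77/8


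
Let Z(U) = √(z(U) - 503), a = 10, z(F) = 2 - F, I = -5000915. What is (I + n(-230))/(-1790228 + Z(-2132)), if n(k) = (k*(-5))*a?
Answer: 8932190436620/3204916290353 + 4989415*√1631/3204916290353 ≈ 2.7871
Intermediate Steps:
Z(U) = √(-501 - U) (Z(U) = √((2 - U) - 503) = √(-501 - U))
n(k) = -50*k (n(k) = (k*(-5))*10 = -5*k*10 = -50*k)
(I + n(-230))/(-1790228 + Z(-2132)) = (-5000915 - 50*(-230))/(-1790228 + √(-501 - 1*(-2132))) = (-5000915 + 11500)/(-1790228 + √(-501 + 2132)) = -4989415/(-1790228 + √1631)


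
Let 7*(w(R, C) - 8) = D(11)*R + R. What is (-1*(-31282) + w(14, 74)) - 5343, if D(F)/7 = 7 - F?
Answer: 25893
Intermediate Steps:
D(F) = 49 - 7*F (D(F) = 7*(7 - F) = 49 - 7*F)
w(R, C) = 8 - 27*R/7 (w(R, C) = 8 + ((49 - 7*11)*R + R)/7 = 8 + ((49 - 77)*R + R)/7 = 8 + (-28*R + R)/7 = 8 + (-27*R)/7 = 8 - 27*R/7)
(-1*(-31282) + w(14, 74)) - 5343 = (-1*(-31282) + (8 - 27/7*14)) - 5343 = (31282 + (8 - 54)) - 5343 = (31282 - 46) - 5343 = 31236 - 5343 = 25893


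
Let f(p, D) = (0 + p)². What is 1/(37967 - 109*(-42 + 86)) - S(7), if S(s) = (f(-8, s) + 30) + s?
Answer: -3350270/33171 ≈ -101.00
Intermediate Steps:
f(p, D) = p²
S(s) = 94 + s (S(s) = ((-8)² + 30) + s = (64 + 30) + s = 94 + s)
1/(37967 - 109*(-42 + 86)) - S(7) = 1/(37967 - 109*(-42 + 86)) - (94 + 7) = 1/(37967 - 109*44) - 1*101 = 1/(37967 - 4796) - 101 = 1/33171 - 101 = -3350270/33171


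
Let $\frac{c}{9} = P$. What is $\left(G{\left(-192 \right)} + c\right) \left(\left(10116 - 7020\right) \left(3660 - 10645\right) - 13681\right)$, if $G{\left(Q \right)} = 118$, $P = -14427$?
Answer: $2807150538725$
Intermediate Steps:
$c = -129843$ ($c = 9 \left(-14427\right) = -129843$)
$\left(G{\left(-192 \right)} + c\right) \left(\left(10116 - 7020\right) \left(3660 - 10645\right) - 13681\right) = \left(118 - 129843\right) \left(\left(10116 - 7020\right) \left(3660 - 10645\right) - 13681\right) = - 129725 \left(3096 \left(-6985\right) - 13681\right) = - 129725 \left(-21625560 - 13681\right) = \left(-129725\right) \left(-21639241\right) = 2807150538725$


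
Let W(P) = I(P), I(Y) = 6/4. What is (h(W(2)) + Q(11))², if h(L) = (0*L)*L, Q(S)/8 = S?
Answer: 7744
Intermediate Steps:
I(Y) = 3/2 (I(Y) = 6*(¼) = 3/2)
Q(S) = 8*S
W(P) = 3/2
h(L) = 0 (h(L) = 0*L = 0)
(h(W(2)) + Q(11))² = (0 + 8*11)² = (0 + 88)² = 88² = 7744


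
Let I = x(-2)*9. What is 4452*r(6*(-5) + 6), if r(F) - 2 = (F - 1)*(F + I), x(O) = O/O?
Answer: 1678404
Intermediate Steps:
x(O) = 1
I = 9 (I = 1*9 = 9)
r(F) = 2 + (-1 + F)*(9 + F) (r(F) = 2 + (F - 1)*(F + 9) = 2 + (-1 + F)*(9 + F))
4452*r(6*(-5) + 6) = 4452*(-7 + (6*(-5) + 6)² + 8*(6*(-5) + 6)) = 4452*(-7 + (-30 + 6)² + 8*(-30 + 6)) = 4452*(-7 + (-24)² + 8*(-24)) = 4452*(-7 + 576 - 192) = 4452*377 = 1678404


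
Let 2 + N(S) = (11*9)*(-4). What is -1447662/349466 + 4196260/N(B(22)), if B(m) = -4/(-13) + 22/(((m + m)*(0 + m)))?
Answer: -366756591659/34771867 ≈ -10548.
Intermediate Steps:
B(m) = 4/13 + 11/m**2 (B(m) = -4*(-1/13) + 22/(((2*m)*m)) = 4/13 + 22/((2*m**2)) = 4/13 + 22*(1/(2*m**2)) = 4/13 + 11/m**2)
N(S) = -398 (N(S) = -2 + (11*9)*(-4) = -2 + 99*(-4) = -2 - 396 = -398)
-1447662/349466 + 4196260/N(B(22)) = -1447662/349466 + 4196260/(-398) = -1447662*1/349466 + 4196260*(-1/398) = -723831/174733 - 2098130/199 = -366756591659/34771867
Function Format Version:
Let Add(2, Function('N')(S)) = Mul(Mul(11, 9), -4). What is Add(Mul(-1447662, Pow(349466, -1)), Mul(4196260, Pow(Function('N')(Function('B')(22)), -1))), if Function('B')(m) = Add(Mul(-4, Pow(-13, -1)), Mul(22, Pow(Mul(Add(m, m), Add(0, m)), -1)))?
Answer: Rational(-366756591659, 34771867) ≈ -10548.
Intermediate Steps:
Function('B')(m) = Add(Rational(4, 13), Mul(11, Pow(m, -2))) (Function('B')(m) = Add(Mul(-4, Rational(-1, 13)), Mul(22, Pow(Mul(Mul(2, m), m), -1))) = Add(Rational(4, 13), Mul(22, Pow(Mul(2, Pow(m, 2)), -1))) = Add(Rational(4, 13), Mul(22, Mul(Rational(1, 2), Pow(m, -2)))) = Add(Rational(4, 13), Mul(11, Pow(m, -2))))
Function('N')(S) = -398 (Function('N')(S) = Add(-2, Mul(Mul(11, 9), -4)) = Add(-2, Mul(99, -4)) = Add(-2, -396) = -398)
Add(Mul(-1447662, Pow(349466, -1)), Mul(4196260, Pow(Function('N')(Function('B')(22)), -1))) = Add(Mul(-1447662, Pow(349466, -1)), Mul(4196260, Pow(-398, -1))) = Add(Mul(-1447662, Rational(1, 349466)), Mul(4196260, Rational(-1, 398))) = Add(Rational(-723831, 174733), Rational(-2098130, 199)) = Rational(-366756591659, 34771867)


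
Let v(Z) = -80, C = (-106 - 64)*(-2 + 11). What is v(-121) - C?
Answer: 1450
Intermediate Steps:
C = -1530 (C = -170*9 = -1530)
v(-121) - C = -80 - 1*(-1530) = -80 + 1530 = 1450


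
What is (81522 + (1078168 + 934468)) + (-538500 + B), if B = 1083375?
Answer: 2639033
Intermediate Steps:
(81522 + (1078168 + 934468)) + (-538500 + B) = (81522 + (1078168 + 934468)) + (-538500 + 1083375) = (81522 + 2012636) + 544875 = 2094158 + 544875 = 2639033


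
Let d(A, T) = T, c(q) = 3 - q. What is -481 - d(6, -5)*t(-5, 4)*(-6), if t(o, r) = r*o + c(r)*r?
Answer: 239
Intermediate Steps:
t(o, r) = o*r + r*(3 - r) (t(o, r) = r*o + (3 - r)*r = o*r + r*(3 - r))
-481 - d(6, -5)*t(-5, 4)*(-6) = -481 - (-20*(3 - 5 - 1*4))*(-6) = -481 - (-20*(3 - 5 - 4))*(-6) = -481 - (-20*(-6))*(-6) = -481 - (-5*(-24))*(-6) = -481 - 120*(-6) = -481 - 1*(-720) = -481 + 720 = 239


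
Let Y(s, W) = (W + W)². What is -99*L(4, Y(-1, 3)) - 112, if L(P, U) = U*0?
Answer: -112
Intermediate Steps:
Y(s, W) = 4*W² (Y(s, W) = (2*W)² = 4*W²)
L(P, U) = 0
-99*L(4, Y(-1, 3)) - 112 = -99*0 - 112 = 0 - 112 = -112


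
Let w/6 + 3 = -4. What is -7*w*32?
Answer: 9408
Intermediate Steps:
w = -42 (w = -18 + 6*(-4) = -18 - 24 = -42)
-7*w*32 = -7*(-42)*32 = 294*32 = 9408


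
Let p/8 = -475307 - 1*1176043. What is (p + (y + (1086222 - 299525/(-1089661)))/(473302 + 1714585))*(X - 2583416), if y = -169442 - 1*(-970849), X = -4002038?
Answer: 6690666938739310863212804/76905004397 ≈ 8.6999e+13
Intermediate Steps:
p = -13210800 (p = 8*(-475307 - 1*1176043) = 8*(-475307 - 1176043) = 8*(-1651350) = -13210800)
y = 801407 (y = -169442 + 970849 = 801407)
(p + (y + (1086222 - 299525/(-1089661)))/(473302 + 1714585))*(X - 2583416) = (-13210800 + (801407 + (1086222 - 299525/(-1089661)))/(473302 + 1714585))*(-4002038 - 2583416) = (-13210800 + (801407 + (1086222 - 299525*(-1/1089661)))/2187887)*(-6585454) = (-13210800 + (801407 + (1086222 + 299525/1089661))*(1/2187887))*(-6585454) = (-13210800 + (801407 + 1183614050267/1089661)*(1/2187887))*(-6585454) = (-13210800 + (2056876003294/1089661)*(1/2187887))*(-6585454) = (-13210800 + 2056876003294/2384055136307)*(-6585454) = -31495273537848512306/2384055136307*(-6585454) = 6690666938739310863212804/76905004397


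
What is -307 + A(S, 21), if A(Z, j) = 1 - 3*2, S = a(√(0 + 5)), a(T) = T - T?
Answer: -312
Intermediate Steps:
a(T) = 0
S = 0
A(Z, j) = -5 (A(Z, j) = 1 - 6 = -5)
-307 + A(S, 21) = -307 - 5 = -312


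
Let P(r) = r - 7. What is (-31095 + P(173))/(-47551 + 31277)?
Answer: 30929/16274 ≈ 1.9005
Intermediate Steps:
P(r) = -7 + r
(-31095 + P(173))/(-47551 + 31277) = (-31095 + (-7 + 173))/(-47551 + 31277) = (-31095 + 166)/(-16274) = -30929*(-1/16274) = 30929/16274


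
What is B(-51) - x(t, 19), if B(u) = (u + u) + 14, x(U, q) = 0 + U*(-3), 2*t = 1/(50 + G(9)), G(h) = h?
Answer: -10381/118 ≈ -87.975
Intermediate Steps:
t = 1/118 (t = 1/(2*(50 + 9)) = (½)/59 = (½)*(1/59) = 1/118 ≈ 0.0084746)
x(U, q) = -3*U (x(U, q) = 0 - 3*U = -3*U)
B(u) = 14 + 2*u (B(u) = 2*u + 14 = 14 + 2*u)
B(-51) - x(t, 19) = (14 + 2*(-51)) - (-3)/118 = (14 - 102) - 1*(-3/118) = -88 + 3/118 = -10381/118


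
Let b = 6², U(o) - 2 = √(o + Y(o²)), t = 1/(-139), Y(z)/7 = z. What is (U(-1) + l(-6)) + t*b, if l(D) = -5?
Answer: -453/139 + √6 ≈ -0.80950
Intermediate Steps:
Y(z) = 7*z
t = -1/139 ≈ -0.0071942
U(o) = 2 + √(o + 7*o²)
b = 36
(U(-1) + l(-6)) + t*b = ((2 + √(-(1 + 7*(-1)))) - 5) - 1/139*36 = ((2 + √(-(1 - 7))) - 5) - 36/139 = ((2 + √(-1*(-6))) - 5) - 36/139 = ((2 + √6) - 5) - 36/139 = (-3 + √6) - 36/139 = -453/139 + √6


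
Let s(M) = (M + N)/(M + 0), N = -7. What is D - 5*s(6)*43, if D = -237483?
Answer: -1424683/6 ≈ -2.3745e+5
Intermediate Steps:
s(M) = (-7 + M)/M (s(M) = (M - 7)/(M + 0) = (-7 + M)/M)
D - 5*s(6)*43 = -237483 - 5*(-7 + 6)/6*43 = -237483 - 5*(-1)/6*43 = -237483 - 5*(-⅙)*43 = -237483 + (⅚)*43 = -237483 + 215/6 = -1424683/6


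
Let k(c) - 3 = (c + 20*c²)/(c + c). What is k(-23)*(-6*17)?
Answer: 23103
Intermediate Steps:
k(c) = 3 + (c + 20*c²)/(2*c) (k(c) = 3 + (c + 20*c²)/(c + c) = 3 + (c + 20*c²)/((2*c)) = 3 + (c + 20*c²)*(1/(2*c)) = 3 + (c + 20*c²)/(2*c))
k(-23)*(-6*17) = (7/2 + 10*(-23))*(-6*17) = (7/2 - 230)*(-102) = -453/2*(-102) = 23103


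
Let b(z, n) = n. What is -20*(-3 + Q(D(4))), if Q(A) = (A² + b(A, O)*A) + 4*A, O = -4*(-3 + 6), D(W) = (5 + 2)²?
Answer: -40120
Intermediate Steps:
D(W) = 49 (D(W) = 7² = 49)
O = -12 (O = -4*3 = -12)
Q(A) = A² - 8*A (Q(A) = (A² - 12*A) + 4*A = A² - 8*A)
-20*(-3 + Q(D(4))) = -20*(-3 + 49*(-8 + 49)) = -20*(-3 + 49*41) = -20*(-3 + 2009) = -20*2006 = -40120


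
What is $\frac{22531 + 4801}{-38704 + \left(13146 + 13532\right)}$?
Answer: $- \frac{13666}{6013} \approx -2.2727$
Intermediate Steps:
$\frac{22531 + 4801}{-38704 + \left(13146 + 13532\right)} = \frac{27332}{-38704 + 26678} = \frac{27332}{-12026} = 27332 \left(- \frac{1}{12026}\right) = - \frac{13666}{6013}$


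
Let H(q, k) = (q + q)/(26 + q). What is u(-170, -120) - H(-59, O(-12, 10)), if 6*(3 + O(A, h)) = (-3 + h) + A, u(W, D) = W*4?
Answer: -22558/33 ≈ -683.58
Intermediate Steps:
u(W, D) = 4*W
O(A, h) = -7/2 + A/6 + h/6 (O(A, h) = -3 + ((-3 + h) + A)/6 = -3 + (-3 + A + h)/6 = -3 + (-1/2 + A/6 + h/6) = -7/2 + A/6 + h/6)
H(q, k) = 2*q/(26 + q) (H(q, k) = (2*q)/(26 + q) = 2*q/(26 + q))
u(-170, -120) - H(-59, O(-12, 10)) = 4*(-170) - 2*(-59)/(26 - 59) = -680 - 2*(-59)/(-33) = -680 - 2*(-59)*(-1)/33 = -680 - 1*118/33 = -680 - 118/33 = -22558/33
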